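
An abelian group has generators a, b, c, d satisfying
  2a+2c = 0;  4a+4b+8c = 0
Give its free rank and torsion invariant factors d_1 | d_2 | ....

Answer: M ≅ ℤ^2 ⊕ ℤ/2 ⊕ ℤ/4

Derivation:
rank_ℚ(R)=2; free=4−2=2
SNF(R) diag = [2, 4] → torsion [2, 4]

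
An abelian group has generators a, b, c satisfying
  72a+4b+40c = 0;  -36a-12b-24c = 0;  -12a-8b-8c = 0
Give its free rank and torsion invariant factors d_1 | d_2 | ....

rank_ℚ(R)=3; free=3−3=0
SNF(R) diag = [4, 12, 24] → torsion [4, 12, 24]

Answer: M ≅ ℤ/4 ⊕ ℤ/12 ⊕ ℤ/24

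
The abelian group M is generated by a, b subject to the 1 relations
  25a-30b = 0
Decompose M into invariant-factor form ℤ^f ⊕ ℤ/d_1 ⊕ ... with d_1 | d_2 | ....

rank_ℚ(R)=1; free=2−1=1
SNF(R) diag = [5] → torsion [5]

Answer: M ≅ ℤ^1 ⊕ ℤ/5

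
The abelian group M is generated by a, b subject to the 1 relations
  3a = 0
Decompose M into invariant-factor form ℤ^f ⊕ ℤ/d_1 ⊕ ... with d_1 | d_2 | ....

Answer: M ≅ ℤ^1 ⊕ ℤ/3

Derivation:
rank_ℚ(R)=1; free=2−1=1
SNF(R) diag = [3] → torsion [3]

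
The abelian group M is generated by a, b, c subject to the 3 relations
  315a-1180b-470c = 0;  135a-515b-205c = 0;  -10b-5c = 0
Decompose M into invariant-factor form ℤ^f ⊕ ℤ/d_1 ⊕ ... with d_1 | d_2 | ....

Answer: M ≅ ℤ/5 ⊕ ℤ/15 ⊕ ℤ/45

Derivation:
rank_ℚ(R)=3; free=3−3=0
SNF(R) diag = [5, 15, 45] → torsion [5, 15, 45]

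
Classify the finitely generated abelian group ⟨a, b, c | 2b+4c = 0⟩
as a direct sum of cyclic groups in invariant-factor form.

Answer: M ≅ ℤ^2 ⊕ ℤ/2

Derivation:
rank_ℚ(R)=1; free=3−1=2
SNF(R) diag = [2] → torsion [2]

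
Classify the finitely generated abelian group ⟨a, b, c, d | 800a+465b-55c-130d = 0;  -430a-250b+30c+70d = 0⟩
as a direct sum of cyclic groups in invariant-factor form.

rank_ℚ(R)=2; free=4−2=2
SNF(R) diag = [5, 10] → torsion [5, 10]

Answer: M ≅ ℤ^2 ⊕ ℤ/5 ⊕ ℤ/10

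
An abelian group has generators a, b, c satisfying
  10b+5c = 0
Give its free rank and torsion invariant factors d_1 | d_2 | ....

Answer: M ≅ ℤ^2 ⊕ ℤ/5

Derivation:
rank_ℚ(R)=1; free=3−1=2
SNF(R) diag = [5] → torsion [5]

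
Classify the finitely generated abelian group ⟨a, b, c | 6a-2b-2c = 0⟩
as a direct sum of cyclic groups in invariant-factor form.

rank_ℚ(R)=1; free=3−1=2
SNF(R) diag = [2] → torsion [2]

Answer: M ≅ ℤ^2 ⊕ ℤ/2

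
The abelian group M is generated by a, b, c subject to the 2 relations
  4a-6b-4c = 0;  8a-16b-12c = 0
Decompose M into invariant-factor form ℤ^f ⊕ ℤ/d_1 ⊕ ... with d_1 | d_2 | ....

Answer: M ≅ ℤ^1 ⊕ ℤ/2 ⊕ ℤ/4

Derivation:
rank_ℚ(R)=2; free=3−2=1
SNF(R) diag = [2, 4] → torsion [2, 4]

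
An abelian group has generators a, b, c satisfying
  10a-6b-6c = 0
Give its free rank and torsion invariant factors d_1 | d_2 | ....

rank_ℚ(R)=1; free=3−1=2
SNF(R) diag = [2] → torsion [2]

Answer: M ≅ ℤ^2 ⊕ ℤ/2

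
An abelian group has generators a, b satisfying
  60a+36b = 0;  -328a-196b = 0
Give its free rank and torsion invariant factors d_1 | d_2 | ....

Answer: M ≅ ℤ/4 ⊕ ℤ/12

Derivation:
rank_ℚ(R)=2; free=2−2=0
SNF(R) diag = [4, 12] → torsion [4, 12]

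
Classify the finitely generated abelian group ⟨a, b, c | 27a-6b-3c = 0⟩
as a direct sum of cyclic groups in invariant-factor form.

rank_ℚ(R)=1; free=3−1=2
SNF(R) diag = [3] → torsion [3]

Answer: M ≅ ℤ^2 ⊕ ℤ/3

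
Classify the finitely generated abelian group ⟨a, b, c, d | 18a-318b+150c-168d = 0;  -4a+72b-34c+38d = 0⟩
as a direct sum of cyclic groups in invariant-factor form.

rank_ℚ(R)=2; free=4−2=2
SNF(R) diag = [2, 6] → torsion [2, 6]

Answer: M ≅ ℤ^2 ⊕ ℤ/2 ⊕ ℤ/6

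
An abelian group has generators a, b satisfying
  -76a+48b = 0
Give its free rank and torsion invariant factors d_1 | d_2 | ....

Answer: M ≅ ℤ^1 ⊕ ℤ/4

Derivation:
rank_ℚ(R)=1; free=2−1=1
SNF(R) diag = [4] → torsion [4]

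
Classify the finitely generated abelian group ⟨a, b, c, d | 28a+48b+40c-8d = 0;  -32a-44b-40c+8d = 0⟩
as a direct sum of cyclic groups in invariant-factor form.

Answer: M ≅ ℤ^2 ⊕ ℤ/4 ⊕ ℤ/4

Derivation:
rank_ℚ(R)=2; free=4−2=2
SNF(R) diag = [4, 4] → torsion [4, 4]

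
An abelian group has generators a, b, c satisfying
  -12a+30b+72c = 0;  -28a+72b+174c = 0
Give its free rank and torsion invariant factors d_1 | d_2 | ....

rank_ℚ(R)=2; free=3−2=1
SNF(R) diag = [2, 6] → torsion [2, 6]

Answer: M ≅ ℤ^1 ⊕ ℤ/2 ⊕ ℤ/6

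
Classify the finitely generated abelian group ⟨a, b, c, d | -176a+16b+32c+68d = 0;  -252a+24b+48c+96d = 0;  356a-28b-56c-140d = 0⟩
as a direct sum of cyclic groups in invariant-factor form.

Answer: M ≅ ℤ^1 ⊕ ℤ/4 ⊕ ℤ/12 ⊕ ℤ/12

Derivation:
rank_ℚ(R)=3; free=4−3=1
SNF(R) diag = [4, 12, 12] → torsion [4, 12, 12]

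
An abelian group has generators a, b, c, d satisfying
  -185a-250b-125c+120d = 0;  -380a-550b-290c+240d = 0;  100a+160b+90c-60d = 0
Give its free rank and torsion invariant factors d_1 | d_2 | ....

Answer: M ≅ ℤ^1 ⊕ ℤ/5 ⊕ ℤ/10 ⊕ ℤ/30

Derivation:
rank_ℚ(R)=3; free=4−3=1
SNF(R) diag = [5, 10, 30] → torsion [5, 10, 30]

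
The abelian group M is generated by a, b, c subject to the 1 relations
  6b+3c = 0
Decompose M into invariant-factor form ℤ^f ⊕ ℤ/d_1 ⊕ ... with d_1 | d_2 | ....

Answer: M ≅ ℤ^2 ⊕ ℤ/3

Derivation:
rank_ℚ(R)=1; free=3−1=2
SNF(R) diag = [3] → torsion [3]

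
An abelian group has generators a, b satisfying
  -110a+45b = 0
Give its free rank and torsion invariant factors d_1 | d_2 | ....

Answer: M ≅ ℤ^1 ⊕ ℤ/5

Derivation:
rank_ℚ(R)=1; free=2−1=1
SNF(R) diag = [5] → torsion [5]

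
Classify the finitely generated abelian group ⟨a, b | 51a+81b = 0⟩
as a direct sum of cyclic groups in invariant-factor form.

rank_ℚ(R)=1; free=2−1=1
SNF(R) diag = [3] → torsion [3]

Answer: M ≅ ℤ^1 ⊕ ℤ/3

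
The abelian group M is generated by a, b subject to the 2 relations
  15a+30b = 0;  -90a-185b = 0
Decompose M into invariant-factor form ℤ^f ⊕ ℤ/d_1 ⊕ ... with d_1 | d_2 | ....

rank_ℚ(R)=2; free=2−2=0
SNF(R) diag = [5, 15] → torsion [5, 15]

Answer: M ≅ ℤ/5 ⊕ ℤ/15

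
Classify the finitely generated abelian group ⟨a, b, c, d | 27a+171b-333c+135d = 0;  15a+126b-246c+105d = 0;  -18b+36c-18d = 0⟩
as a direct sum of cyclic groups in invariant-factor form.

rank_ℚ(R)=3; free=4−3=1
SNF(R) diag = [3, 9, 18] → torsion [3, 9, 18]

Answer: M ≅ ℤ^1 ⊕ ℤ/3 ⊕ ℤ/9 ⊕ ℤ/18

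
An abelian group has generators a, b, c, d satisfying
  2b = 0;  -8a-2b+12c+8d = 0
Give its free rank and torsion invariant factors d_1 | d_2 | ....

Answer: M ≅ ℤ^2 ⊕ ℤ/2 ⊕ ℤ/4

Derivation:
rank_ℚ(R)=2; free=4−2=2
SNF(R) diag = [2, 4] → torsion [2, 4]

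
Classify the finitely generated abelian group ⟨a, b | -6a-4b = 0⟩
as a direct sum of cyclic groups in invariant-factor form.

Answer: M ≅ ℤ^1 ⊕ ℤ/2

Derivation:
rank_ℚ(R)=1; free=2−1=1
SNF(R) diag = [2] → torsion [2]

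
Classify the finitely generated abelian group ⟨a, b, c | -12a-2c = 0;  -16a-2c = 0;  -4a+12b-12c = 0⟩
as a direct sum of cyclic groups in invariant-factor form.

Answer: M ≅ ℤ/2 ⊕ ℤ/4 ⊕ ℤ/12

Derivation:
rank_ℚ(R)=3; free=3−3=0
SNF(R) diag = [2, 4, 12] → torsion [2, 4, 12]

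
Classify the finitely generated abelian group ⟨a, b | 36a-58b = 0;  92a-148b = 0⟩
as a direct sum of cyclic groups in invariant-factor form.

Answer: M ≅ ℤ/2 ⊕ ℤ/4

Derivation:
rank_ℚ(R)=2; free=2−2=0
SNF(R) diag = [2, 4] → torsion [2, 4]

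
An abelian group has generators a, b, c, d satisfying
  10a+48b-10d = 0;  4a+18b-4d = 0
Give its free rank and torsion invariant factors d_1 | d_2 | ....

Answer: M ≅ ℤ^2 ⊕ ℤ/2 ⊕ ℤ/6

Derivation:
rank_ℚ(R)=2; free=4−2=2
SNF(R) diag = [2, 6] → torsion [2, 6]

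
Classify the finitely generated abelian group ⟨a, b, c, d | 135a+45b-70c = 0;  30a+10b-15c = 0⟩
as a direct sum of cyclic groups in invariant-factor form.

rank_ℚ(R)=2; free=4−2=2
SNF(R) diag = [5, 5] → torsion [5, 5]

Answer: M ≅ ℤ^2 ⊕ ℤ/5 ⊕ ℤ/5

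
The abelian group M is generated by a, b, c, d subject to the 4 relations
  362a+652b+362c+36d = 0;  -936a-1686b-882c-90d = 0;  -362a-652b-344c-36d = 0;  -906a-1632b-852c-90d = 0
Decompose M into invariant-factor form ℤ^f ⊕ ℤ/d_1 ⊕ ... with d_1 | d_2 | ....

rank_ℚ(R)=4; free=4−4=0
SNF(R) diag = [2, 6, 18, 18] → torsion [2, 6, 18, 18]

Answer: M ≅ ℤ/2 ⊕ ℤ/6 ⊕ ℤ/18 ⊕ ℤ/18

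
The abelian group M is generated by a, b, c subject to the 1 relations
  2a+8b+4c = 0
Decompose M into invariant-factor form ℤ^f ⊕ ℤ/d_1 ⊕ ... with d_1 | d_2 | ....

rank_ℚ(R)=1; free=3−1=2
SNF(R) diag = [2] → torsion [2]

Answer: M ≅ ℤ^2 ⊕ ℤ/2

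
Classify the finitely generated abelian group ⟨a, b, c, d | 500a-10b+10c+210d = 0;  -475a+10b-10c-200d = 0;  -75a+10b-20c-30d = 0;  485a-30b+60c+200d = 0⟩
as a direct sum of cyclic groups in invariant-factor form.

rank_ℚ(R)=4; free=4−4=0
SNF(R) diag = [5, 10, 10, 30] → torsion [5, 10, 10, 30]

Answer: M ≅ ℤ/5 ⊕ ℤ/10 ⊕ ℤ/10 ⊕ ℤ/30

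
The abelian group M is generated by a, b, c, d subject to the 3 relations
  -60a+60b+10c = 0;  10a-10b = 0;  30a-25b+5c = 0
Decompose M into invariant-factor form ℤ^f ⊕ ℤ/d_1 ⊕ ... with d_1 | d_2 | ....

Answer: M ≅ ℤ^1 ⊕ ℤ/5 ⊕ ℤ/10 ⊕ ℤ/10

Derivation:
rank_ℚ(R)=3; free=4−3=1
SNF(R) diag = [5, 10, 10] → torsion [5, 10, 10]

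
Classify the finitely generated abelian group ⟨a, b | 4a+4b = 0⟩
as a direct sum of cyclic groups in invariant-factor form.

Answer: M ≅ ℤ^1 ⊕ ℤ/4

Derivation:
rank_ℚ(R)=1; free=2−1=1
SNF(R) diag = [4] → torsion [4]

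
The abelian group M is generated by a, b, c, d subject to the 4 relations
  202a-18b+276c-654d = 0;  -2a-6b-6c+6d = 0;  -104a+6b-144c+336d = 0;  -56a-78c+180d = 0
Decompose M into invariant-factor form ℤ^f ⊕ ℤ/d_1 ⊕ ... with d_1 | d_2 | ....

Answer: M ≅ ℤ/2 ⊕ ℤ/6 ⊕ ℤ/6 ⊕ ℤ/12

Derivation:
rank_ℚ(R)=4; free=4−4=0
SNF(R) diag = [2, 6, 6, 12] → torsion [2, 6, 6, 12]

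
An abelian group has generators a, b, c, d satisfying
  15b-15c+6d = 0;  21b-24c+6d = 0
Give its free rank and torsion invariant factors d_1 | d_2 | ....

Answer: M ≅ ℤ^2 ⊕ ℤ/3 ⊕ ℤ/3

Derivation:
rank_ℚ(R)=2; free=4−2=2
SNF(R) diag = [3, 3] → torsion [3, 3]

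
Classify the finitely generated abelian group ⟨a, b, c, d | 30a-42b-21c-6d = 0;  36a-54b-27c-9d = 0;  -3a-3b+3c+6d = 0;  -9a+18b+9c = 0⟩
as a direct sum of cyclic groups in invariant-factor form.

Answer: M ≅ ℤ/3 ⊕ ℤ/9 ⊕ ℤ/9 ⊕ ℤ/9

Derivation:
rank_ℚ(R)=4; free=4−4=0
SNF(R) diag = [3, 9, 9, 9] → torsion [3, 9, 9, 9]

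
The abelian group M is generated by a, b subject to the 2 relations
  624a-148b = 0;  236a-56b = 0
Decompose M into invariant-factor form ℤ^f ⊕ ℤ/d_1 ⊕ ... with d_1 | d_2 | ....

Answer: M ≅ ℤ/4 ⊕ ℤ/4

Derivation:
rank_ℚ(R)=2; free=2−2=0
SNF(R) diag = [4, 4] → torsion [4, 4]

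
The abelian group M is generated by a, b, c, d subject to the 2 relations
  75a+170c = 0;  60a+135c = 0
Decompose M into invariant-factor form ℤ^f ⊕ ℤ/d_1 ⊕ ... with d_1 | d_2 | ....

rank_ℚ(R)=2; free=4−2=2
SNF(R) diag = [5, 15] → torsion [5, 15]

Answer: M ≅ ℤ^2 ⊕ ℤ/5 ⊕ ℤ/15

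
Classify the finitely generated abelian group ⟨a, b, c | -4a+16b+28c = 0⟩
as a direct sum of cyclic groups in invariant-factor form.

Answer: M ≅ ℤ^2 ⊕ ℤ/4

Derivation:
rank_ℚ(R)=1; free=3−1=2
SNF(R) diag = [4] → torsion [4]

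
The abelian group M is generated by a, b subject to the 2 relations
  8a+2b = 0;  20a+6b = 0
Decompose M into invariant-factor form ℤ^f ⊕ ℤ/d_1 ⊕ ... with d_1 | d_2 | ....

Answer: M ≅ ℤ/2 ⊕ ℤ/4

Derivation:
rank_ℚ(R)=2; free=2−2=0
SNF(R) diag = [2, 4] → torsion [2, 4]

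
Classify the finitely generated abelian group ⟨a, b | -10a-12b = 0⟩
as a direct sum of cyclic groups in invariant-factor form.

rank_ℚ(R)=1; free=2−1=1
SNF(R) diag = [2] → torsion [2]

Answer: M ≅ ℤ^1 ⊕ ℤ/2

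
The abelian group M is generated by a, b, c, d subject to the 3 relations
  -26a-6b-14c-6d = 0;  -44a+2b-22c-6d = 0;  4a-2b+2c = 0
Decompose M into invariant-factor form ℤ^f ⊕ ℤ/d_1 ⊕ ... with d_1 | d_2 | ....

rank_ℚ(R)=3; free=4−3=1
SNF(R) diag = [2, 2, 2] → torsion [2, 2, 2]

Answer: M ≅ ℤ^1 ⊕ ℤ/2 ⊕ ℤ/2 ⊕ ℤ/2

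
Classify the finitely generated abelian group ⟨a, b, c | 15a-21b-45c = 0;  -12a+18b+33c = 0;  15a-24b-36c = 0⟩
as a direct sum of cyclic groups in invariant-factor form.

rank_ℚ(R)=3; free=3−3=0
SNF(R) diag = [3, 3, 3] → torsion [3, 3, 3]

Answer: M ≅ ℤ/3 ⊕ ℤ/3 ⊕ ℤ/3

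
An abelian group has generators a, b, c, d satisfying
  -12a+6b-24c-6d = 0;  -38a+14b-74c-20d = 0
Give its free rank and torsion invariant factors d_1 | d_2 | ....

rank_ℚ(R)=2; free=4−2=2
SNF(R) diag = [2, 6] → torsion [2, 6]

Answer: M ≅ ℤ^2 ⊕ ℤ/2 ⊕ ℤ/6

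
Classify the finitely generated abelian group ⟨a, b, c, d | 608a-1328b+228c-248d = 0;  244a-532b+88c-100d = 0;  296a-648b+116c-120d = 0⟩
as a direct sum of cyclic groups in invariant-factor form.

rank_ℚ(R)=3; free=4−3=1
SNF(R) diag = [4, 4, 8] → torsion [4, 4, 8]

Answer: M ≅ ℤ^1 ⊕ ℤ/4 ⊕ ℤ/4 ⊕ ℤ/8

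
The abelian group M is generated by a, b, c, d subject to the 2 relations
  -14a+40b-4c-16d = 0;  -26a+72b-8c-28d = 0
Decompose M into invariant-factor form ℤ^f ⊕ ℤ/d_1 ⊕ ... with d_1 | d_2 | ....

rank_ℚ(R)=2; free=4−2=2
SNF(R) diag = [2, 4] → torsion [2, 4]

Answer: M ≅ ℤ^2 ⊕ ℤ/2 ⊕ ℤ/4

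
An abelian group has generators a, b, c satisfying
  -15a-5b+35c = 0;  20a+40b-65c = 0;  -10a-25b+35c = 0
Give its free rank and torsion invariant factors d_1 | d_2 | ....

rank_ℚ(R)=3; free=3−3=0
SNF(R) diag = [5, 5, 5] → torsion [5, 5, 5]

Answer: M ≅ ℤ/5 ⊕ ℤ/5 ⊕ ℤ/5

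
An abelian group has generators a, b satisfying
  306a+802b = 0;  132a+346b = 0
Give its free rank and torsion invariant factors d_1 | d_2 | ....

Answer: M ≅ ℤ/2 ⊕ ℤ/6

Derivation:
rank_ℚ(R)=2; free=2−2=0
SNF(R) diag = [2, 6] → torsion [2, 6]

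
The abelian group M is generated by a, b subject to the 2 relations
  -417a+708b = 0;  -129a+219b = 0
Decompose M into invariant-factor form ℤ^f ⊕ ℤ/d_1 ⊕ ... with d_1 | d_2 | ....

Answer: M ≅ ℤ/3 ⊕ ℤ/3

Derivation:
rank_ℚ(R)=2; free=2−2=0
SNF(R) diag = [3, 3] → torsion [3, 3]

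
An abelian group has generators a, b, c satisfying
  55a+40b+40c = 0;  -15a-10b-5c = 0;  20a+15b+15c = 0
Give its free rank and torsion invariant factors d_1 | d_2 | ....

rank_ℚ(R)=3; free=3−3=0
SNF(R) diag = [5, 5, 5] → torsion [5, 5, 5]

Answer: M ≅ ℤ/5 ⊕ ℤ/5 ⊕ ℤ/5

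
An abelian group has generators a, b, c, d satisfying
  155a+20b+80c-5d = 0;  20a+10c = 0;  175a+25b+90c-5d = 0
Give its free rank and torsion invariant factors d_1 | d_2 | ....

rank_ℚ(R)=3; free=4−3=1
SNF(R) diag = [5, 5, 10] → torsion [5, 5, 10]

Answer: M ≅ ℤ^1 ⊕ ℤ/5 ⊕ ℤ/5 ⊕ ℤ/10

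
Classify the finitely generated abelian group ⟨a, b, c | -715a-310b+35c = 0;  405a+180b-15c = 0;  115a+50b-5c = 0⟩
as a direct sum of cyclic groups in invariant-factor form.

Answer: M ≅ ℤ/5 ⊕ ℤ/10 ⊕ ℤ/30

Derivation:
rank_ℚ(R)=3; free=3−3=0
SNF(R) diag = [5, 10, 30] → torsion [5, 10, 30]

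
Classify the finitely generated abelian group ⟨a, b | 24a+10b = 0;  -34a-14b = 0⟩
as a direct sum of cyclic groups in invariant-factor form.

Answer: M ≅ ℤ/2 ⊕ ℤ/2

Derivation:
rank_ℚ(R)=2; free=2−2=0
SNF(R) diag = [2, 2] → torsion [2, 2]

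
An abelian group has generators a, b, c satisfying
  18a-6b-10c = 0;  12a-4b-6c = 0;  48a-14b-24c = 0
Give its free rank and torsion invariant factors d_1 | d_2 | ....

Answer: M ≅ ℤ/2 ⊕ ℤ/2 ⊕ ℤ/6

Derivation:
rank_ℚ(R)=3; free=3−3=0
SNF(R) diag = [2, 2, 6] → torsion [2, 2, 6]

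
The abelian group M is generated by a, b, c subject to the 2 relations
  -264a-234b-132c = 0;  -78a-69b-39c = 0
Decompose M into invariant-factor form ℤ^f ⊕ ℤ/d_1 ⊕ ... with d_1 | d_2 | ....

rank_ℚ(R)=2; free=3−2=1
SNF(R) diag = [3, 6] → torsion [3, 6]

Answer: M ≅ ℤ^1 ⊕ ℤ/3 ⊕ ℤ/6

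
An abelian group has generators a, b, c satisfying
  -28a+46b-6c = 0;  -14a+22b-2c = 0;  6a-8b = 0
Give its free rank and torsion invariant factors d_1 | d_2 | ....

Answer: M ≅ ℤ/2 ⊕ ℤ/2 ⊕ ℤ/4

Derivation:
rank_ℚ(R)=3; free=3−3=0
SNF(R) diag = [2, 2, 4] → torsion [2, 2, 4]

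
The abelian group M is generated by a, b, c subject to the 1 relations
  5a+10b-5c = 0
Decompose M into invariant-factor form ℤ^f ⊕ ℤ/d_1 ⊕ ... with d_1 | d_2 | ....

Answer: M ≅ ℤ^2 ⊕ ℤ/5

Derivation:
rank_ℚ(R)=1; free=3−1=2
SNF(R) diag = [5] → torsion [5]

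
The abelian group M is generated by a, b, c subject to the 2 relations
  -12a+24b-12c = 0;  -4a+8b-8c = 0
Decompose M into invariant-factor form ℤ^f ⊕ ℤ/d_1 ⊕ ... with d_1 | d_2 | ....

Answer: M ≅ ℤ^1 ⊕ ℤ/4 ⊕ ℤ/12

Derivation:
rank_ℚ(R)=2; free=3−2=1
SNF(R) diag = [4, 12] → torsion [4, 12]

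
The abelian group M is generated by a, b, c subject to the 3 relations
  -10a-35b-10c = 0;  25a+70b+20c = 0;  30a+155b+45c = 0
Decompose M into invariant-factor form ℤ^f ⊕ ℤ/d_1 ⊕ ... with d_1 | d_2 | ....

rank_ℚ(R)=3; free=3−3=0
SNF(R) diag = [5, 5, 5] → torsion [5, 5, 5]

Answer: M ≅ ℤ/5 ⊕ ℤ/5 ⊕ ℤ/5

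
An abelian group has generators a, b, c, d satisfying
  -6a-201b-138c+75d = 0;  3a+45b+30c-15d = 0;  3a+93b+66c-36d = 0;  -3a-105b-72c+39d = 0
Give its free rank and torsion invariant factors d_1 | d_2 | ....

rank_ℚ(R)=4; free=4−4=0
SNF(R) diag = [3, 3, 3, 6] → torsion [3, 3, 3, 6]

Answer: M ≅ ℤ/3 ⊕ ℤ/3 ⊕ ℤ/3 ⊕ ℤ/6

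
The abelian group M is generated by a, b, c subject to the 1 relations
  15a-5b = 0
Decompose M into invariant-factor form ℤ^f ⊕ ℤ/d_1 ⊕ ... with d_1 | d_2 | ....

rank_ℚ(R)=1; free=3−1=2
SNF(R) diag = [5] → torsion [5]

Answer: M ≅ ℤ^2 ⊕ ℤ/5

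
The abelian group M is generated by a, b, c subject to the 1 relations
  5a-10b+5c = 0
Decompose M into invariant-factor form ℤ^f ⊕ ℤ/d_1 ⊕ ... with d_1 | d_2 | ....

rank_ℚ(R)=1; free=3−1=2
SNF(R) diag = [5] → torsion [5]

Answer: M ≅ ℤ^2 ⊕ ℤ/5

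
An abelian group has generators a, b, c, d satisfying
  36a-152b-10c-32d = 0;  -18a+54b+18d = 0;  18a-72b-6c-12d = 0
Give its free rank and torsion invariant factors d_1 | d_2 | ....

rank_ℚ(R)=3; free=4−3=1
SNF(R) diag = [2, 6, 18] → torsion [2, 6, 18]

Answer: M ≅ ℤ^1 ⊕ ℤ/2 ⊕ ℤ/6 ⊕ ℤ/18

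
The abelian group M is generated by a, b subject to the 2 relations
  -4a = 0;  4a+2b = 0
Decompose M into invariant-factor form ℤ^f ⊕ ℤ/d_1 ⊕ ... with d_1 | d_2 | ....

Answer: M ≅ ℤ/2 ⊕ ℤ/4

Derivation:
rank_ℚ(R)=2; free=2−2=0
SNF(R) diag = [2, 4] → torsion [2, 4]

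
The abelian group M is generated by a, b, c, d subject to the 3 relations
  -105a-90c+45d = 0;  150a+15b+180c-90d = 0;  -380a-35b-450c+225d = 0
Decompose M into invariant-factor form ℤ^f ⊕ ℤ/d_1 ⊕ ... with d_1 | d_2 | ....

rank_ℚ(R)=3; free=4−3=1
SNF(R) diag = [5, 15, 45] → torsion [5, 15, 45]

Answer: M ≅ ℤ^1 ⊕ ℤ/5 ⊕ ℤ/15 ⊕ ℤ/45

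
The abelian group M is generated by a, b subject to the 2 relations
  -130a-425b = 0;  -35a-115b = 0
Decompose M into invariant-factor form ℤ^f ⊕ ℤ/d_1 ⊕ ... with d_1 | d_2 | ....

Answer: M ≅ ℤ/5 ⊕ ℤ/15

Derivation:
rank_ℚ(R)=2; free=2−2=0
SNF(R) diag = [5, 15] → torsion [5, 15]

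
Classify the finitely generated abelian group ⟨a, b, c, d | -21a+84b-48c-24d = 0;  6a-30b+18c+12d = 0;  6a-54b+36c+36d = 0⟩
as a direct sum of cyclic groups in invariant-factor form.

rank_ℚ(R)=3; free=4−3=1
SNF(R) diag = [3, 6, 6] → torsion [3, 6, 6]

Answer: M ≅ ℤ^1 ⊕ ℤ/3 ⊕ ℤ/6 ⊕ ℤ/6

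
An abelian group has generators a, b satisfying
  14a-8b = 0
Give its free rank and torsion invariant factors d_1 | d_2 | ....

Answer: M ≅ ℤ^1 ⊕ ℤ/2

Derivation:
rank_ℚ(R)=1; free=2−1=1
SNF(R) diag = [2] → torsion [2]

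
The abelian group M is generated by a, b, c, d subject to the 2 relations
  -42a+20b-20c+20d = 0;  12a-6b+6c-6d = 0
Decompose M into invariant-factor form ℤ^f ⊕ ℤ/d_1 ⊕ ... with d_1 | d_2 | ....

Answer: M ≅ ℤ^2 ⊕ ℤ/2 ⊕ ℤ/6

Derivation:
rank_ℚ(R)=2; free=4−2=2
SNF(R) diag = [2, 6] → torsion [2, 6]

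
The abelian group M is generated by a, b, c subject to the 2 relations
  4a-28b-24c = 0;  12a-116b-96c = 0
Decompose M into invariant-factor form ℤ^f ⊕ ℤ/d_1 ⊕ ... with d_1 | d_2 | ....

Answer: M ≅ ℤ^1 ⊕ ℤ/4 ⊕ ℤ/8

Derivation:
rank_ℚ(R)=2; free=3−2=1
SNF(R) diag = [4, 8] → torsion [4, 8]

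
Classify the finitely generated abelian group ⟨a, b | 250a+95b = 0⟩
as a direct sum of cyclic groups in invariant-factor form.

Answer: M ≅ ℤ^1 ⊕ ℤ/5

Derivation:
rank_ℚ(R)=1; free=2−1=1
SNF(R) diag = [5] → torsion [5]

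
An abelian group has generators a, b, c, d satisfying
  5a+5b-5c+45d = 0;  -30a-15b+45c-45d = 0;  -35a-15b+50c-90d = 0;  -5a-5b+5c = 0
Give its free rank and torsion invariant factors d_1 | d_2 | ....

Answer: M ≅ ℤ/5 ⊕ ℤ/5 ⊕ ℤ/15 ⊕ ℤ/45

Derivation:
rank_ℚ(R)=4; free=4−4=0
SNF(R) diag = [5, 5, 15, 45] → torsion [5, 5, 15, 45]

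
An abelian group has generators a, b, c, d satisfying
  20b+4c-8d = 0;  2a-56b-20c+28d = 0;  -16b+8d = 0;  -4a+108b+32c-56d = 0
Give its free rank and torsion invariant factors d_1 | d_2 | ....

Answer: M ≅ ℤ/2 ⊕ ℤ/4 ⊕ ℤ/4 ⊕ ℤ/8

Derivation:
rank_ℚ(R)=4; free=4−4=0
SNF(R) diag = [2, 4, 4, 8] → torsion [2, 4, 4, 8]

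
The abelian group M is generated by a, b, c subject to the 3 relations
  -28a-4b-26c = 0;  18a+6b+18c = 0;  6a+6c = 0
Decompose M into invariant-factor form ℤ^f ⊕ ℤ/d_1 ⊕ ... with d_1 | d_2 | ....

rank_ℚ(R)=3; free=3−3=0
SNF(R) diag = [2, 6, 6] → torsion [2, 6, 6]

Answer: M ≅ ℤ/2 ⊕ ℤ/6 ⊕ ℤ/6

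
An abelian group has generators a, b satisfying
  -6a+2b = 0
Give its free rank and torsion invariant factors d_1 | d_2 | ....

rank_ℚ(R)=1; free=2−1=1
SNF(R) diag = [2] → torsion [2]

Answer: M ≅ ℤ^1 ⊕ ℤ/2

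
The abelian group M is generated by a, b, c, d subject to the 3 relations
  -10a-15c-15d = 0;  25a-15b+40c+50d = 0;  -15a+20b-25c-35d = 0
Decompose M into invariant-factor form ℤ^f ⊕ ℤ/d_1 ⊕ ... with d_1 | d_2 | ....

rank_ℚ(R)=3; free=4−3=1
SNF(R) diag = [5, 5, 5] → torsion [5, 5, 5]

Answer: M ≅ ℤ^1 ⊕ ℤ/5 ⊕ ℤ/5 ⊕ ℤ/5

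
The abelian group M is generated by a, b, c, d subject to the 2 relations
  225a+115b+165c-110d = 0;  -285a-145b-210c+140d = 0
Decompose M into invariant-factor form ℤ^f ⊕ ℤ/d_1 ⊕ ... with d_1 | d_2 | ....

Answer: M ≅ ℤ^2 ⊕ ℤ/5 ⊕ ℤ/15

Derivation:
rank_ℚ(R)=2; free=4−2=2
SNF(R) diag = [5, 15] → torsion [5, 15]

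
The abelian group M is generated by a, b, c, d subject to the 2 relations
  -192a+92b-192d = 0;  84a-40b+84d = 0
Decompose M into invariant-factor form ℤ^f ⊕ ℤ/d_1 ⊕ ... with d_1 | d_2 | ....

rank_ℚ(R)=2; free=4−2=2
SNF(R) diag = [4, 12] → torsion [4, 12]

Answer: M ≅ ℤ^2 ⊕ ℤ/4 ⊕ ℤ/12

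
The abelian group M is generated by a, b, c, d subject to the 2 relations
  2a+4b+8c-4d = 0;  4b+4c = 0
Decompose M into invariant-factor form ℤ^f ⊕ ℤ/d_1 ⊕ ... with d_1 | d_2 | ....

rank_ℚ(R)=2; free=4−2=2
SNF(R) diag = [2, 4] → torsion [2, 4]

Answer: M ≅ ℤ^2 ⊕ ℤ/2 ⊕ ℤ/4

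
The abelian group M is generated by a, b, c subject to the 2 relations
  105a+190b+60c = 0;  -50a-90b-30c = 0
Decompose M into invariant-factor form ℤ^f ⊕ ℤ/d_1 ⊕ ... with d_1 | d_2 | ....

Answer: M ≅ ℤ^1 ⊕ ℤ/5 ⊕ ℤ/10

Derivation:
rank_ℚ(R)=2; free=3−2=1
SNF(R) diag = [5, 10] → torsion [5, 10]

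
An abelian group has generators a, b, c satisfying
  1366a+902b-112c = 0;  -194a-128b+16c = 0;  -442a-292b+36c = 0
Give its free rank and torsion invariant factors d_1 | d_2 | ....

rank_ℚ(R)=3; free=3−3=0
SNF(R) diag = [2, 2, 4] → torsion [2, 2, 4]

Answer: M ≅ ℤ/2 ⊕ ℤ/2 ⊕ ℤ/4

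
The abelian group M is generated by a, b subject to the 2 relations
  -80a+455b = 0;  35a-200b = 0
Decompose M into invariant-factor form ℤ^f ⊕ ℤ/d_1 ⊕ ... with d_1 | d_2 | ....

rank_ℚ(R)=2; free=2−2=0
SNF(R) diag = [5, 15] → torsion [5, 15]

Answer: M ≅ ℤ/5 ⊕ ℤ/15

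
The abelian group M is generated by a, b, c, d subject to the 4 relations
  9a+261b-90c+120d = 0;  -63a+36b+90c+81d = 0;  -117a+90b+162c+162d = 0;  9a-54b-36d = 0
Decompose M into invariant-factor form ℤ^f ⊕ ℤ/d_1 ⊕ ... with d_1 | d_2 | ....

rank_ℚ(R)=4; free=4−4=0
SNF(R) diag = [3, 9, 9, 18] → torsion [3, 9, 9, 18]

Answer: M ≅ ℤ/3 ⊕ ℤ/9 ⊕ ℤ/9 ⊕ ℤ/18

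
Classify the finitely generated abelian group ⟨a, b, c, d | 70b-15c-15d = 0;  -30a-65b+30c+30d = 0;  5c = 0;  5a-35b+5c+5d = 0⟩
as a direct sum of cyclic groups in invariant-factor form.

Answer: M ≅ ℤ/5 ⊕ ℤ/5 ⊕ ℤ/5 ⊕ ℤ/15

Derivation:
rank_ℚ(R)=4; free=4−4=0
SNF(R) diag = [5, 5, 5, 15] → torsion [5, 5, 5, 15]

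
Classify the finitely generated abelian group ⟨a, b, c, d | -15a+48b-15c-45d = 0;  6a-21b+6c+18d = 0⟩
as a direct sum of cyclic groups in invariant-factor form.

rank_ℚ(R)=2; free=4−2=2
SNF(R) diag = [3, 9] → torsion [3, 9]

Answer: M ≅ ℤ^2 ⊕ ℤ/3 ⊕ ℤ/9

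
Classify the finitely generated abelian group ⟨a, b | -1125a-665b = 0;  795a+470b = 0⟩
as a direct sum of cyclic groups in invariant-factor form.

Answer: M ≅ ℤ/5 ⊕ ℤ/15

Derivation:
rank_ℚ(R)=2; free=2−2=0
SNF(R) diag = [5, 15] → torsion [5, 15]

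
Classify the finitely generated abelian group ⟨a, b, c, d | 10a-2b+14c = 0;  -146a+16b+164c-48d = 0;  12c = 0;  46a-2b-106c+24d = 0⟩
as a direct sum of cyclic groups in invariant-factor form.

rank_ℚ(R)=4; free=4−4=0
SNF(R) diag = [2, 6, 12, 24] → torsion [2, 6, 12, 24]

Answer: M ≅ ℤ/2 ⊕ ℤ/6 ⊕ ℤ/12 ⊕ ℤ/24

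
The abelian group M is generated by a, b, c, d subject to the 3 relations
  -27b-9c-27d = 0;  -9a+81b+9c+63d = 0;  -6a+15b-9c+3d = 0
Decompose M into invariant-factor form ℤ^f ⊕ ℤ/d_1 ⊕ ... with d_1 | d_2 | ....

rank_ℚ(R)=3; free=4−3=1
SNF(R) diag = [3, 9, 18] → torsion [3, 9, 18]

Answer: M ≅ ℤ^1 ⊕ ℤ/3 ⊕ ℤ/9 ⊕ ℤ/18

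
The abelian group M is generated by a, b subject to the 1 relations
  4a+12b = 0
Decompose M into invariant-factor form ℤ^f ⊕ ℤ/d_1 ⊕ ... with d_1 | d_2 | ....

Answer: M ≅ ℤ^1 ⊕ ℤ/4

Derivation:
rank_ℚ(R)=1; free=2−1=1
SNF(R) diag = [4] → torsion [4]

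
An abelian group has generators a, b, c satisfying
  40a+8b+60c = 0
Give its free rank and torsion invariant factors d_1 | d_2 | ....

Answer: M ≅ ℤ^2 ⊕ ℤ/4

Derivation:
rank_ℚ(R)=1; free=3−1=2
SNF(R) diag = [4] → torsion [4]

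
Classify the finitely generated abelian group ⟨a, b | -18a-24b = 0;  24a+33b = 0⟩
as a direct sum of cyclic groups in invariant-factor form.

Answer: M ≅ ℤ/3 ⊕ ℤ/6

Derivation:
rank_ℚ(R)=2; free=2−2=0
SNF(R) diag = [3, 6] → torsion [3, 6]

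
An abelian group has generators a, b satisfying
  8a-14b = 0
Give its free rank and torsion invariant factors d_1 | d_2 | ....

Answer: M ≅ ℤ^1 ⊕ ℤ/2

Derivation:
rank_ℚ(R)=1; free=2−1=1
SNF(R) diag = [2] → torsion [2]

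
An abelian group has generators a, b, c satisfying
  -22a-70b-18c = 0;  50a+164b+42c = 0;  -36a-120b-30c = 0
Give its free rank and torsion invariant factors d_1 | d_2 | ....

Answer: M ≅ ℤ/2 ⊕ ℤ/6 ⊕ ℤ/6

Derivation:
rank_ℚ(R)=3; free=3−3=0
SNF(R) diag = [2, 6, 6] → torsion [2, 6, 6]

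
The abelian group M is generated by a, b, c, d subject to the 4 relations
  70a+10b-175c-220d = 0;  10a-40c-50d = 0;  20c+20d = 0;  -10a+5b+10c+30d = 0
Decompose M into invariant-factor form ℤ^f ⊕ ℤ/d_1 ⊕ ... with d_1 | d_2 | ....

Answer: M ≅ ℤ/5 ⊕ ℤ/5 ⊕ ℤ/10 ⊕ ℤ/20

Derivation:
rank_ℚ(R)=4; free=4−4=0
SNF(R) diag = [5, 5, 10, 20] → torsion [5, 5, 10, 20]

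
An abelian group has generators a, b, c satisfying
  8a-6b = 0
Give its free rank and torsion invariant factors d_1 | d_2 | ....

rank_ℚ(R)=1; free=3−1=2
SNF(R) diag = [2] → torsion [2]

Answer: M ≅ ℤ^2 ⊕ ℤ/2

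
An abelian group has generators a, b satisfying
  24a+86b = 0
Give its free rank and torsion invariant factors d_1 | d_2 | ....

rank_ℚ(R)=1; free=2−1=1
SNF(R) diag = [2] → torsion [2]

Answer: M ≅ ℤ^1 ⊕ ℤ/2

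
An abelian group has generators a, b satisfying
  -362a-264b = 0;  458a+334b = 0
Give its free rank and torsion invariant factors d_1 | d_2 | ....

Answer: M ≅ ℤ/2 ⊕ ℤ/2

Derivation:
rank_ℚ(R)=2; free=2−2=0
SNF(R) diag = [2, 2] → torsion [2, 2]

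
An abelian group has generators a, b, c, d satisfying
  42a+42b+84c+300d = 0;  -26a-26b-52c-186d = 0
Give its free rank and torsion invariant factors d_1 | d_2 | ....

rank_ℚ(R)=2; free=4−2=2
SNF(R) diag = [2, 6] → torsion [2, 6]

Answer: M ≅ ℤ^2 ⊕ ℤ/2 ⊕ ℤ/6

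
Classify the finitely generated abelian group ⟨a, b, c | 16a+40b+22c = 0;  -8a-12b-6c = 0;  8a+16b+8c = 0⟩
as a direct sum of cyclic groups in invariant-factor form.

rank_ℚ(R)=3; free=3−3=0
SNF(R) diag = [2, 4, 8] → torsion [2, 4, 8]

Answer: M ≅ ℤ/2 ⊕ ℤ/4 ⊕ ℤ/8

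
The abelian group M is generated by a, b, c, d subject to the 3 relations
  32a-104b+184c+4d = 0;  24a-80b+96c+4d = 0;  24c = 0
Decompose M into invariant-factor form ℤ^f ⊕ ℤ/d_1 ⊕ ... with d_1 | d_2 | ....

Answer: M ≅ ℤ^1 ⊕ ℤ/4 ⊕ ℤ/8 ⊕ ℤ/24

Derivation:
rank_ℚ(R)=3; free=4−3=1
SNF(R) diag = [4, 8, 24] → torsion [4, 8, 24]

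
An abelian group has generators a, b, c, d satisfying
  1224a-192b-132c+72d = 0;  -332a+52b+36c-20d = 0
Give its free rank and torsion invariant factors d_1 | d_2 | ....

rank_ℚ(R)=2; free=4−2=2
SNF(R) diag = [4, 12] → torsion [4, 12]

Answer: M ≅ ℤ^2 ⊕ ℤ/4 ⊕ ℤ/12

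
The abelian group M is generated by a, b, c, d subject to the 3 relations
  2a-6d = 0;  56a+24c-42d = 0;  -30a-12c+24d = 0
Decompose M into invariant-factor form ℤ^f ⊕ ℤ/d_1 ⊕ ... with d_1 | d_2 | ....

rank_ℚ(R)=3; free=4−3=1
SNF(R) diag = [2, 6, 12] → torsion [2, 6, 12]

Answer: M ≅ ℤ^1 ⊕ ℤ/2 ⊕ ℤ/6 ⊕ ℤ/12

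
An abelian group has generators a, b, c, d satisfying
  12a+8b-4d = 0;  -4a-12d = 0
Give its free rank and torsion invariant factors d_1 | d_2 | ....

Answer: M ≅ ℤ^2 ⊕ ℤ/4 ⊕ ℤ/8

Derivation:
rank_ℚ(R)=2; free=4−2=2
SNF(R) diag = [4, 8] → torsion [4, 8]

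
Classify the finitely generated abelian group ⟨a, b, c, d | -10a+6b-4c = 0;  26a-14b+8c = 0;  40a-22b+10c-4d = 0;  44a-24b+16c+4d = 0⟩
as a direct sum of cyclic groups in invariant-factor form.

rank_ℚ(R)=4; free=4−4=0
SNF(R) diag = [2, 2, 4, 4] → torsion [2, 2, 4, 4]

Answer: M ≅ ℤ/2 ⊕ ℤ/2 ⊕ ℤ/4 ⊕ ℤ/4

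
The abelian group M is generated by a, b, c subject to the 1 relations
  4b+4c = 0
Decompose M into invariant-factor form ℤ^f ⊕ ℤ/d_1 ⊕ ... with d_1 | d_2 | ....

rank_ℚ(R)=1; free=3−1=2
SNF(R) diag = [4] → torsion [4]

Answer: M ≅ ℤ^2 ⊕ ℤ/4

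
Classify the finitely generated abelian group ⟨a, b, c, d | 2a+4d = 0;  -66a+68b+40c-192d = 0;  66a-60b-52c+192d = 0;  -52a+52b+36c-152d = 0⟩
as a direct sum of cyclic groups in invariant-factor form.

rank_ℚ(R)=4; free=4−4=0
SNF(R) diag = [2, 4, 4, 12] → torsion [2, 4, 4, 12]

Answer: M ≅ ℤ/2 ⊕ ℤ/4 ⊕ ℤ/4 ⊕ ℤ/12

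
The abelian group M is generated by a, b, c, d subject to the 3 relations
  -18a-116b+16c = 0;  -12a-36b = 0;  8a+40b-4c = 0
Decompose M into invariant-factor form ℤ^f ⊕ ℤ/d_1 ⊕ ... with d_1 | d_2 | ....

rank_ℚ(R)=3; free=4−3=1
SNF(R) diag = [2, 4, 12] → torsion [2, 4, 12]

Answer: M ≅ ℤ^1 ⊕ ℤ/2 ⊕ ℤ/4 ⊕ ℤ/12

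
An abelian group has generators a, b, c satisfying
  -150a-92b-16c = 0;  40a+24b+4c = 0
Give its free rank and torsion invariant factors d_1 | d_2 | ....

rank_ℚ(R)=2; free=3−2=1
SNF(R) diag = [2, 4] → torsion [2, 4]

Answer: M ≅ ℤ^1 ⊕ ℤ/2 ⊕ ℤ/4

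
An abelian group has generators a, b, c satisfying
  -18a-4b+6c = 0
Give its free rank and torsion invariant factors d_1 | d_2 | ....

Answer: M ≅ ℤ^2 ⊕ ℤ/2

Derivation:
rank_ℚ(R)=1; free=3−1=2
SNF(R) diag = [2] → torsion [2]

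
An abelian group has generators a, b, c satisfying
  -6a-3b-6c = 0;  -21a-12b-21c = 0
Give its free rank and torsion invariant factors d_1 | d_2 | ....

Answer: M ≅ ℤ^1 ⊕ ℤ/3 ⊕ ℤ/3

Derivation:
rank_ℚ(R)=2; free=3−2=1
SNF(R) diag = [3, 3] → torsion [3, 3]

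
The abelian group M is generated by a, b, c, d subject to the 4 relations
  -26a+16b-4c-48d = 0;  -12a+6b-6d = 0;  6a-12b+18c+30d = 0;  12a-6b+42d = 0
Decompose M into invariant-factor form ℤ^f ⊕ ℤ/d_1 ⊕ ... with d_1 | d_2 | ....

Answer: M ≅ ℤ/2 ⊕ ℤ/6 ⊕ ℤ/18 ⊕ ℤ/36

Derivation:
rank_ℚ(R)=4; free=4−4=0
SNF(R) diag = [2, 6, 18, 36] → torsion [2, 6, 18, 36]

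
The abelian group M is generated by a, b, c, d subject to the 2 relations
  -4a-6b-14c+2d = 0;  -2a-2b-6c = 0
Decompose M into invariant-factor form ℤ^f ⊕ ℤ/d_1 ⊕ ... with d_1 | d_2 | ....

rank_ℚ(R)=2; free=4−2=2
SNF(R) diag = [2, 2] → torsion [2, 2]

Answer: M ≅ ℤ^2 ⊕ ℤ/2 ⊕ ℤ/2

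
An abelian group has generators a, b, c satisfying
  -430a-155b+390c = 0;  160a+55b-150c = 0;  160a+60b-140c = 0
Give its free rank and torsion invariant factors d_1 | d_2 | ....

Answer: M ≅ ℤ/5 ⊕ ℤ/10 ⊕ ℤ/20

Derivation:
rank_ℚ(R)=3; free=3−3=0
SNF(R) diag = [5, 10, 20] → torsion [5, 10, 20]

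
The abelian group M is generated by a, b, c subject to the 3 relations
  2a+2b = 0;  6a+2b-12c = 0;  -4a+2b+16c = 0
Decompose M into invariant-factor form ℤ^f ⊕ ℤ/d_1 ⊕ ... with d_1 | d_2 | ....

rank_ℚ(R)=3; free=3−3=0
SNF(R) diag = [2, 2, 4] → torsion [2, 2, 4]

Answer: M ≅ ℤ/2 ⊕ ℤ/2 ⊕ ℤ/4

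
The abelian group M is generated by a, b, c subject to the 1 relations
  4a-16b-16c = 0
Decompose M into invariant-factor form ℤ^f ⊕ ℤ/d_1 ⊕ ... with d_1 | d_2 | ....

Answer: M ≅ ℤ^2 ⊕ ℤ/4

Derivation:
rank_ℚ(R)=1; free=3−1=2
SNF(R) diag = [4] → torsion [4]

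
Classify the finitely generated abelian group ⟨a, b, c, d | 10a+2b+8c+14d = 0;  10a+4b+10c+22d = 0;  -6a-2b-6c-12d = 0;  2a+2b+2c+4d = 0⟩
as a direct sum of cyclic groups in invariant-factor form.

Answer: M ≅ ℤ/2 ⊕ ℤ/2 ⊕ ℤ/2 ⊕ ℤ/4

Derivation:
rank_ℚ(R)=4; free=4−4=0
SNF(R) diag = [2, 2, 2, 4] → torsion [2, 2, 2, 4]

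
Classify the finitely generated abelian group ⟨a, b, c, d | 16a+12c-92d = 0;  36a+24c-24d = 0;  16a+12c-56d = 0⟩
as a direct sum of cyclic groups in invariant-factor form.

Answer: M ≅ ℤ^1 ⊕ ℤ/4 ⊕ ℤ/12 ⊕ ℤ/36

Derivation:
rank_ℚ(R)=3; free=4−3=1
SNF(R) diag = [4, 12, 36] → torsion [4, 12, 36]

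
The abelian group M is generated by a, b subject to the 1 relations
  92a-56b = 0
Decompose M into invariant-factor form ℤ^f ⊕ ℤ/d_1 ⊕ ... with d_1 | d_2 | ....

rank_ℚ(R)=1; free=2−1=1
SNF(R) diag = [4] → torsion [4]

Answer: M ≅ ℤ^1 ⊕ ℤ/4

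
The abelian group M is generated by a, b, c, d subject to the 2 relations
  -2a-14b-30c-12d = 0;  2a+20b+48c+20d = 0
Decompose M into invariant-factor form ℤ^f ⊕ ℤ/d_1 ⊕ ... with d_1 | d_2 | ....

Answer: M ≅ ℤ^2 ⊕ ℤ/2 ⊕ ℤ/2

Derivation:
rank_ℚ(R)=2; free=4−2=2
SNF(R) diag = [2, 2] → torsion [2, 2]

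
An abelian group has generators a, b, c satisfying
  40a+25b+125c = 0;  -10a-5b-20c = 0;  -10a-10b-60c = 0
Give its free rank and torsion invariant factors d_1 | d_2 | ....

Answer: M ≅ ℤ/5 ⊕ ℤ/5 ⊕ ℤ/10

Derivation:
rank_ℚ(R)=3; free=3−3=0
SNF(R) diag = [5, 5, 10] → torsion [5, 5, 10]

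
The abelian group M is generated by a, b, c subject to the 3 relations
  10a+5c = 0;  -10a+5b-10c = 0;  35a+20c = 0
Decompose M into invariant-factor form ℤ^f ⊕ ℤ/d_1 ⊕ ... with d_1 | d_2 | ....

rank_ℚ(R)=3; free=3−3=0
SNF(R) diag = [5, 5, 5] → torsion [5, 5, 5]

Answer: M ≅ ℤ/5 ⊕ ℤ/5 ⊕ ℤ/5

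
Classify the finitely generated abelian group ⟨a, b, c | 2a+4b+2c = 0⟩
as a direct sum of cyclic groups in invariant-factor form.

rank_ℚ(R)=1; free=3−1=2
SNF(R) diag = [2] → torsion [2]

Answer: M ≅ ℤ^2 ⊕ ℤ/2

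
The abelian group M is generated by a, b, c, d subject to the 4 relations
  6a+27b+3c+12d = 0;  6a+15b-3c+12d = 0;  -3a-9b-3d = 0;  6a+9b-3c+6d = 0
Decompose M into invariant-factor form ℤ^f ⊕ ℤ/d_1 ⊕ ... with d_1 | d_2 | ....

Answer: M ≅ ℤ/3 ⊕ ℤ/3 ⊕ ℤ/6 ⊕ ℤ/6

Derivation:
rank_ℚ(R)=4; free=4−4=0
SNF(R) diag = [3, 3, 6, 6] → torsion [3, 3, 6, 6]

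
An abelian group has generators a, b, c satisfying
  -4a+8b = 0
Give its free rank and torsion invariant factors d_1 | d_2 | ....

rank_ℚ(R)=1; free=3−1=2
SNF(R) diag = [4] → torsion [4]

Answer: M ≅ ℤ^2 ⊕ ℤ/4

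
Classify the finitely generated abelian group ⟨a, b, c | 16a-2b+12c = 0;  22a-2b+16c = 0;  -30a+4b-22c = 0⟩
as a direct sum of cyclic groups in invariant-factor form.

rank_ℚ(R)=3; free=3−3=0
SNF(R) diag = [2, 2, 2] → torsion [2, 2, 2]

Answer: M ≅ ℤ/2 ⊕ ℤ/2 ⊕ ℤ/2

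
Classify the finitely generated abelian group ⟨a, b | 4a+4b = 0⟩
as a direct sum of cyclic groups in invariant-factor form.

Answer: M ≅ ℤ^1 ⊕ ℤ/4

Derivation:
rank_ℚ(R)=1; free=2−1=1
SNF(R) diag = [4] → torsion [4]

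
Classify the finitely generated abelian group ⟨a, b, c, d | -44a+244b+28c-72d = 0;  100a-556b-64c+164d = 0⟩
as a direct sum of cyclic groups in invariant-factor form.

Answer: M ≅ ℤ^2 ⊕ ℤ/4 ⊕ ℤ/4

Derivation:
rank_ℚ(R)=2; free=4−2=2
SNF(R) diag = [4, 4] → torsion [4, 4]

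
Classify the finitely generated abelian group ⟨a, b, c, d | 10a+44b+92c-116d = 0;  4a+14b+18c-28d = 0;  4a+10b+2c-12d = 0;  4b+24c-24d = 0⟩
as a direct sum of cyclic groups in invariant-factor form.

Answer: M ≅ ℤ/2 ⊕ ℤ/2 ⊕ ℤ/4 ⊕ ℤ/8

Derivation:
rank_ℚ(R)=4; free=4−4=0
SNF(R) diag = [2, 2, 4, 8] → torsion [2, 2, 4, 8]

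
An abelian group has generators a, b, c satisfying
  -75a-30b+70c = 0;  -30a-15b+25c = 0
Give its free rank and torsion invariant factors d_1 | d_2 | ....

Answer: M ≅ ℤ^1 ⊕ ℤ/5 ⊕ ℤ/15

Derivation:
rank_ℚ(R)=2; free=3−2=1
SNF(R) diag = [5, 15] → torsion [5, 15]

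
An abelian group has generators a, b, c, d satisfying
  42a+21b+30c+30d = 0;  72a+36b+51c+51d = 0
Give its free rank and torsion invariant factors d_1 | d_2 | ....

rank_ℚ(R)=2; free=4−2=2
SNF(R) diag = [3, 3] → torsion [3, 3]

Answer: M ≅ ℤ^2 ⊕ ℤ/3 ⊕ ℤ/3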